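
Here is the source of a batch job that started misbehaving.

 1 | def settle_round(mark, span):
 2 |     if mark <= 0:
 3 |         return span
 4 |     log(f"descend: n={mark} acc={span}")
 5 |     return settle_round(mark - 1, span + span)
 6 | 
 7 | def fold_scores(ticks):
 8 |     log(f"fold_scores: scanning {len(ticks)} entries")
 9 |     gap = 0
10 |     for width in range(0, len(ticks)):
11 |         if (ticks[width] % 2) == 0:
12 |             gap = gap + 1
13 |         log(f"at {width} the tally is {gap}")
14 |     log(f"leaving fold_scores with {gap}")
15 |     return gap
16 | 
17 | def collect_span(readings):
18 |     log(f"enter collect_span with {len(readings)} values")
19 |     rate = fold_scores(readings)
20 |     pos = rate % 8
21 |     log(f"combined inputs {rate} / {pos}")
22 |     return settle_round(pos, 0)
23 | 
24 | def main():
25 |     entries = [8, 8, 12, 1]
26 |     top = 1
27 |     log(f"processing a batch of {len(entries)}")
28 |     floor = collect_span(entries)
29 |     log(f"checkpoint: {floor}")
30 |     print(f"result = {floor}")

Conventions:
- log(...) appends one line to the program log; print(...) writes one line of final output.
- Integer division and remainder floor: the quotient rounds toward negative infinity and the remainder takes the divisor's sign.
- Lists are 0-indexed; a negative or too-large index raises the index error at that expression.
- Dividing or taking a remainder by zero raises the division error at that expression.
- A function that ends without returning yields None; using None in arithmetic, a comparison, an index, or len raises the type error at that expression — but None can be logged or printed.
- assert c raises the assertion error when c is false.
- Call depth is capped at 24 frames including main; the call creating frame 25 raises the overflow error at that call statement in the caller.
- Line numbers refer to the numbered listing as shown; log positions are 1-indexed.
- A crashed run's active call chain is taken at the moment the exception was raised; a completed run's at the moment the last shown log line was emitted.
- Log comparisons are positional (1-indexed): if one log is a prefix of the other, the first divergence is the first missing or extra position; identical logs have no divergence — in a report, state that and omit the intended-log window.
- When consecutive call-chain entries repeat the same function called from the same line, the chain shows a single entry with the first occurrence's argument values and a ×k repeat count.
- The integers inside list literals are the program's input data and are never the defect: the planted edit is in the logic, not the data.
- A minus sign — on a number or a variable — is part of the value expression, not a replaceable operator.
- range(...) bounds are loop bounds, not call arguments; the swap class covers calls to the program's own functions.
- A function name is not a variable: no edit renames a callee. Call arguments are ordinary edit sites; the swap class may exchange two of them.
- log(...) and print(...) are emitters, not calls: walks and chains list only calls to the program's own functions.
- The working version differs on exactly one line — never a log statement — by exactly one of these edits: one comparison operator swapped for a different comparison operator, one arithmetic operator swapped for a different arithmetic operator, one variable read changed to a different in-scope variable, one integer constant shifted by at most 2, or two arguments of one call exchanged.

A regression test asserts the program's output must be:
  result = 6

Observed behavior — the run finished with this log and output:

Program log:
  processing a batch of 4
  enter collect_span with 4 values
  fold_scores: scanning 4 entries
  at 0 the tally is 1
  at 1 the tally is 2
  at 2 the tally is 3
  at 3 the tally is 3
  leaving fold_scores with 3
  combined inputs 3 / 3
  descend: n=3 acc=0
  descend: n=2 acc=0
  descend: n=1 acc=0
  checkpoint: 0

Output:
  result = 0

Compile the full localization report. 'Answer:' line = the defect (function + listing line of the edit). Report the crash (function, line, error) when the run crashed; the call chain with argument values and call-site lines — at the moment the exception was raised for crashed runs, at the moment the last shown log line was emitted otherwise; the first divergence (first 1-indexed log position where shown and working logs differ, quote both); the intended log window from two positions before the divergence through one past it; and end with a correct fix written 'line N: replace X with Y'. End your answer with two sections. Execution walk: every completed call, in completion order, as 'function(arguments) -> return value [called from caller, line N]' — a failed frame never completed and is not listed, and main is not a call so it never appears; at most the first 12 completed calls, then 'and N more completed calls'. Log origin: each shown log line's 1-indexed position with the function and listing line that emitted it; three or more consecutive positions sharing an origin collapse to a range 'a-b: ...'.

Answer: the defect is in settle_round at line 5.
Key observation: At log position 11 the runs split — shown 'descend: n=2 acc=0', but the working version logs 'descend: n=2 acc=3'.
Call chain: main.
First divergence: position 11 — shown 'descend: n=2 acc=0', intended 'descend: n=2 acc=3'.
Intended log window:
  9: combined inputs 3 / 3
  10: descend: n=3 acc=0
  11: descend: n=2 acc=3
  12: descend: n=1 acc=5
Execution walk:
  fold_scores([8, 8, 12, 1]) -> 3  [called from collect_span, line 19]
  settle_round(0, 0) -> 0  [called from settle_round, line 5]
  settle_round(1, 0) -> 0  [called from settle_round, line 5]
  settle_round(2, 0) -> 0  [called from settle_round, line 5]
  settle_round(3, 0) -> 0  [called from collect_span, line 22]
  collect_span([8, 8, 12, 1]) -> 0  [called from main, line 28]
Log origin:
  1: logged in main at line 27
  2: logged in collect_span at line 18
  3: logged in fold_scores at line 8
  4-7: logged in fold_scores at line 13
  8: logged in fold_scores at line 14
  9: logged in collect_span at line 21
  10-12: logged in settle_round at line 4
  13: logged in main at line 29
A correct fix: line 5: replace `span + span` with `span + mark`.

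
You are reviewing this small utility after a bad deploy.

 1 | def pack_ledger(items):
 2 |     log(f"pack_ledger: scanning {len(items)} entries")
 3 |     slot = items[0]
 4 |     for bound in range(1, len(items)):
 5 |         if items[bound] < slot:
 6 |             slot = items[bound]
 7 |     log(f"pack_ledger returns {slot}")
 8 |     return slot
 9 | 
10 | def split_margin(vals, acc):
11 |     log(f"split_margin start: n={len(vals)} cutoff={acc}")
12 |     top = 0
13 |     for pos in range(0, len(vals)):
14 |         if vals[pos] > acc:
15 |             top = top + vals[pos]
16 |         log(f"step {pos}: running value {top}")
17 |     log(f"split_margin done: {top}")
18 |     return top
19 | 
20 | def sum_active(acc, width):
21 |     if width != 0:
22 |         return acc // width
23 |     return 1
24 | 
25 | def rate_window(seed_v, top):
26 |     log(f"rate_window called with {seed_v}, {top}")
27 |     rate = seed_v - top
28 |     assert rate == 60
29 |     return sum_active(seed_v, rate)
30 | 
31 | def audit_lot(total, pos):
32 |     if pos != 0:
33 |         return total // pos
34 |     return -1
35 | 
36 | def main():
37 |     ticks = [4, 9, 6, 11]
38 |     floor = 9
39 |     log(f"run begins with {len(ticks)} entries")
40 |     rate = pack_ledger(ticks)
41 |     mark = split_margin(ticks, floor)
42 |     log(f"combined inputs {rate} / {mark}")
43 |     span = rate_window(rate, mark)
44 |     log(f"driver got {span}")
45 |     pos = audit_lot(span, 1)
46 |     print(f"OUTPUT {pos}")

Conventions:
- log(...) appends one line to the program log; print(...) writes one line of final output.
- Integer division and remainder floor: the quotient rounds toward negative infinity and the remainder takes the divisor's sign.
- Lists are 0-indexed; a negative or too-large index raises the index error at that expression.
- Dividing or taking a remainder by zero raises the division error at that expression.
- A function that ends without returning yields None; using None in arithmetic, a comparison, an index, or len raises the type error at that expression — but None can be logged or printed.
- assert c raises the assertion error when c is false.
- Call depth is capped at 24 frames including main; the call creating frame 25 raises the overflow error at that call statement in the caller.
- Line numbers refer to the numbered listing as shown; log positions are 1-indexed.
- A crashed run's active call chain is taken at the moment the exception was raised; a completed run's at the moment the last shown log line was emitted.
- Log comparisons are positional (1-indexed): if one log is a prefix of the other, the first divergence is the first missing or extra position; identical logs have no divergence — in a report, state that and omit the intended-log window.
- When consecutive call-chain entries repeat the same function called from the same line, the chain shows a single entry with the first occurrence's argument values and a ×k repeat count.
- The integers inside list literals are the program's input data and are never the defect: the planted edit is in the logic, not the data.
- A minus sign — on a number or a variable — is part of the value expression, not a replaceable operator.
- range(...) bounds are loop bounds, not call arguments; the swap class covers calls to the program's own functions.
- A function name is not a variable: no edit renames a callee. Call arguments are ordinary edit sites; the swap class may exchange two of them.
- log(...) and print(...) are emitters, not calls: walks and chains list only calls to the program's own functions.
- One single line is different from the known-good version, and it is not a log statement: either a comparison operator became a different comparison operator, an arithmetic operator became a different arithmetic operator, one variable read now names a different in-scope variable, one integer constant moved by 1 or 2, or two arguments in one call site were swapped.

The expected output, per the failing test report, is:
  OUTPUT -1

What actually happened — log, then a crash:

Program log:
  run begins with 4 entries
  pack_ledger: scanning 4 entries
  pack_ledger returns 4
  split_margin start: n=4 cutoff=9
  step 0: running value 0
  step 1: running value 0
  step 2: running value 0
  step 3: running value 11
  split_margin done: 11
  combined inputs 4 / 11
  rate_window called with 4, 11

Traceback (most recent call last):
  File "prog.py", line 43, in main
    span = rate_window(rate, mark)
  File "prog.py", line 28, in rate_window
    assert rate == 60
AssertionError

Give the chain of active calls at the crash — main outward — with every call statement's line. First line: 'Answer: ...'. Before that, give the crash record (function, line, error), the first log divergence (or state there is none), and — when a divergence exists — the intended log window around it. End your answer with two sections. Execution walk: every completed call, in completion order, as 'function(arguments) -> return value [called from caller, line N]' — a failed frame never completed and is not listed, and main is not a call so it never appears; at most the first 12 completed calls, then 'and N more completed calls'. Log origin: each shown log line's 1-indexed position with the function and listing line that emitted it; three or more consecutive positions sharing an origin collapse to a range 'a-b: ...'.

Answer: main -> rate_window (called at line 43).
Key fact: The log ends early — 11 lines, where the working version next logs 'driver got -1'.
Crash: rate_window, line 28, AssertionError.
First divergence: position 12 (shown log ended at 11 lines; the working version continues: 'driver got -1').
Intended log window:
  10: combined inputs 4 / 11
  11: rate_window called with 4, 11
  12: driver got -1
Execution walk:
  pack_ledger([4, 9, 6, 11]) -> 4  [called from main, line 40]
  split_margin([4, 9, 6, 11], 9) -> 11  [called from main, line 41]
Log origin:
  1: from main, line 39
  2: from pack_ledger, line 2
  3: from pack_ledger, line 7
  4: from split_margin, line 11
  5-8: from split_margin, line 16
  9: from split_margin, line 17
  10: from main, line 42
  11: from rate_window, line 26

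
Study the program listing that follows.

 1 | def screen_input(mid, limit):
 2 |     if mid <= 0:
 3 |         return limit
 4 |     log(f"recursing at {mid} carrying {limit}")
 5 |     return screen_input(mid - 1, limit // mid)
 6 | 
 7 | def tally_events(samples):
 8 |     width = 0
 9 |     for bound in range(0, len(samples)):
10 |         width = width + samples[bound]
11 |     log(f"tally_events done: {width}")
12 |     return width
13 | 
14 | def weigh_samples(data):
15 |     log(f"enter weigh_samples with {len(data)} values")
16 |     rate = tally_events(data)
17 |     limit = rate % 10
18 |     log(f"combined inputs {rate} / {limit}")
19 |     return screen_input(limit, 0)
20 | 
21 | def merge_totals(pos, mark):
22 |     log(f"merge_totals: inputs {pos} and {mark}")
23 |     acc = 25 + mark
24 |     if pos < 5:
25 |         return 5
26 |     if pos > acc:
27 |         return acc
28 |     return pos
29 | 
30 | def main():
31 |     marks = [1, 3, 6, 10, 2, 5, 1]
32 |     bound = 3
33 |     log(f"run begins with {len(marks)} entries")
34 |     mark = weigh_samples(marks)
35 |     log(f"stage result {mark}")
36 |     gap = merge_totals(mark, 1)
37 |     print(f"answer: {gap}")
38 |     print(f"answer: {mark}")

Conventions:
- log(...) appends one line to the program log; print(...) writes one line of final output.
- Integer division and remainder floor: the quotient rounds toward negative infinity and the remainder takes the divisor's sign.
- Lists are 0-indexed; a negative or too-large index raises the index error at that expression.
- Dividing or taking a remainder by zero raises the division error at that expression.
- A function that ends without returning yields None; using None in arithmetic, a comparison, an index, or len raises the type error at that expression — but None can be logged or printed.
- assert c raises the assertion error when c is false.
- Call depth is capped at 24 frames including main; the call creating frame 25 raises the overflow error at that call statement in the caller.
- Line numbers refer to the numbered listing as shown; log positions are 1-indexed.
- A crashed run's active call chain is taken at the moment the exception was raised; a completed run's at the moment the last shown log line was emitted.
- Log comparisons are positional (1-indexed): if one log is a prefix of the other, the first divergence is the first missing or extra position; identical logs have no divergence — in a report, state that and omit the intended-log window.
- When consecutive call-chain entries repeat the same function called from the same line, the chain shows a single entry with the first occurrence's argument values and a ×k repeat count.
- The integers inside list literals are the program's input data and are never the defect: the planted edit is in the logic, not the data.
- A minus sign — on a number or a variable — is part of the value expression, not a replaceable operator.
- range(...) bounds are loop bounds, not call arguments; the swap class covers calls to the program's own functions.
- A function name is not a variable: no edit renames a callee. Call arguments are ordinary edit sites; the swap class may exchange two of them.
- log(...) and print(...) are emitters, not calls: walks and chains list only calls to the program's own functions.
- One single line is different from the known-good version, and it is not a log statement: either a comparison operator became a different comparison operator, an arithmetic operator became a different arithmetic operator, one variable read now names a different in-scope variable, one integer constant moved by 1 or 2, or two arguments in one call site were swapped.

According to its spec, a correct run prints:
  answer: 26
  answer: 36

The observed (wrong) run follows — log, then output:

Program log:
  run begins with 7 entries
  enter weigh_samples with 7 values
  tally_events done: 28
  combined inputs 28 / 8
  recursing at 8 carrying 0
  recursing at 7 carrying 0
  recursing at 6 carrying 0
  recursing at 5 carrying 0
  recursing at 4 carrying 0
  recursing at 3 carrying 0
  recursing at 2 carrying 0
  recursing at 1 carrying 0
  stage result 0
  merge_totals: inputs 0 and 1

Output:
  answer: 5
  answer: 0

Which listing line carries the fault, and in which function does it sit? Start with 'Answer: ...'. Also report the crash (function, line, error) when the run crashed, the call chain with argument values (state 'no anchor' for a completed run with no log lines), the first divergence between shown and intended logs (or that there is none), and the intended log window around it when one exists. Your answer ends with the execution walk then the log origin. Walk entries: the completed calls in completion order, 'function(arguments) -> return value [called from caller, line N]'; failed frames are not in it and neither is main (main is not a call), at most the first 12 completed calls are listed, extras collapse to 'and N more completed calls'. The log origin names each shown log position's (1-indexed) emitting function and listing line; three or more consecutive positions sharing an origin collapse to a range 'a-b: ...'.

Answer: the defect is in screen_input at line 5.
Core observation: Everything matches until log position 6, which reads 'recursing at 7 carrying 0' in place of 'recursing at 7 carrying 8'.
Call chain: main -> merge_totals(0, 1) (called at line 36).
First divergence: at position 6 the run shows 'recursing at 7 carrying 0' where the working version logs 'recursing at 7 carrying 8'.
Intended log window:
  4: combined inputs 28 / 8
  5: recursing at 8 carrying 0
  6: recursing at 7 carrying 8
  7: recursing at 6 carrying 15
Execution walk:
  tally_events([1, 3, 6, 10, 2, 5, 1]) -> 28  [called from weigh_samples, line 16]
  screen_input(0, 0) -> 0  [called from screen_input, line 5]
  screen_input(1, 0) -> 0  [called from screen_input, line 5]
  screen_input(2, 0) -> 0  [called from screen_input, line 5]
  screen_input(3, 0) -> 0  [called from screen_input, line 5]
  screen_input(4, 0) -> 0  [called from screen_input, line 5]
  screen_input(5, 0) -> 0  [called from screen_input, line 5]
  screen_input(6, 0) -> 0  [called from screen_input, line 5]
  screen_input(7, 0) -> 0  [called from screen_input, line 5]
  screen_input(8, 0) -> 0  [called from weigh_samples, line 19]
  weigh_samples([1, 3, 6, 10, 2, 5, 1]) -> 0  [called from main, line 34]
  merge_totals(0, 1) -> 5  [called from main, line 36]
Origin of each log line:
  1 — main, line 33
  2 — weigh_samples, line 15
  3 — tally_events, line 11
  4 — weigh_samples, line 18
  5-12 — screen_input, line 4
  13 — main, line 35
  14 — merge_totals, line 22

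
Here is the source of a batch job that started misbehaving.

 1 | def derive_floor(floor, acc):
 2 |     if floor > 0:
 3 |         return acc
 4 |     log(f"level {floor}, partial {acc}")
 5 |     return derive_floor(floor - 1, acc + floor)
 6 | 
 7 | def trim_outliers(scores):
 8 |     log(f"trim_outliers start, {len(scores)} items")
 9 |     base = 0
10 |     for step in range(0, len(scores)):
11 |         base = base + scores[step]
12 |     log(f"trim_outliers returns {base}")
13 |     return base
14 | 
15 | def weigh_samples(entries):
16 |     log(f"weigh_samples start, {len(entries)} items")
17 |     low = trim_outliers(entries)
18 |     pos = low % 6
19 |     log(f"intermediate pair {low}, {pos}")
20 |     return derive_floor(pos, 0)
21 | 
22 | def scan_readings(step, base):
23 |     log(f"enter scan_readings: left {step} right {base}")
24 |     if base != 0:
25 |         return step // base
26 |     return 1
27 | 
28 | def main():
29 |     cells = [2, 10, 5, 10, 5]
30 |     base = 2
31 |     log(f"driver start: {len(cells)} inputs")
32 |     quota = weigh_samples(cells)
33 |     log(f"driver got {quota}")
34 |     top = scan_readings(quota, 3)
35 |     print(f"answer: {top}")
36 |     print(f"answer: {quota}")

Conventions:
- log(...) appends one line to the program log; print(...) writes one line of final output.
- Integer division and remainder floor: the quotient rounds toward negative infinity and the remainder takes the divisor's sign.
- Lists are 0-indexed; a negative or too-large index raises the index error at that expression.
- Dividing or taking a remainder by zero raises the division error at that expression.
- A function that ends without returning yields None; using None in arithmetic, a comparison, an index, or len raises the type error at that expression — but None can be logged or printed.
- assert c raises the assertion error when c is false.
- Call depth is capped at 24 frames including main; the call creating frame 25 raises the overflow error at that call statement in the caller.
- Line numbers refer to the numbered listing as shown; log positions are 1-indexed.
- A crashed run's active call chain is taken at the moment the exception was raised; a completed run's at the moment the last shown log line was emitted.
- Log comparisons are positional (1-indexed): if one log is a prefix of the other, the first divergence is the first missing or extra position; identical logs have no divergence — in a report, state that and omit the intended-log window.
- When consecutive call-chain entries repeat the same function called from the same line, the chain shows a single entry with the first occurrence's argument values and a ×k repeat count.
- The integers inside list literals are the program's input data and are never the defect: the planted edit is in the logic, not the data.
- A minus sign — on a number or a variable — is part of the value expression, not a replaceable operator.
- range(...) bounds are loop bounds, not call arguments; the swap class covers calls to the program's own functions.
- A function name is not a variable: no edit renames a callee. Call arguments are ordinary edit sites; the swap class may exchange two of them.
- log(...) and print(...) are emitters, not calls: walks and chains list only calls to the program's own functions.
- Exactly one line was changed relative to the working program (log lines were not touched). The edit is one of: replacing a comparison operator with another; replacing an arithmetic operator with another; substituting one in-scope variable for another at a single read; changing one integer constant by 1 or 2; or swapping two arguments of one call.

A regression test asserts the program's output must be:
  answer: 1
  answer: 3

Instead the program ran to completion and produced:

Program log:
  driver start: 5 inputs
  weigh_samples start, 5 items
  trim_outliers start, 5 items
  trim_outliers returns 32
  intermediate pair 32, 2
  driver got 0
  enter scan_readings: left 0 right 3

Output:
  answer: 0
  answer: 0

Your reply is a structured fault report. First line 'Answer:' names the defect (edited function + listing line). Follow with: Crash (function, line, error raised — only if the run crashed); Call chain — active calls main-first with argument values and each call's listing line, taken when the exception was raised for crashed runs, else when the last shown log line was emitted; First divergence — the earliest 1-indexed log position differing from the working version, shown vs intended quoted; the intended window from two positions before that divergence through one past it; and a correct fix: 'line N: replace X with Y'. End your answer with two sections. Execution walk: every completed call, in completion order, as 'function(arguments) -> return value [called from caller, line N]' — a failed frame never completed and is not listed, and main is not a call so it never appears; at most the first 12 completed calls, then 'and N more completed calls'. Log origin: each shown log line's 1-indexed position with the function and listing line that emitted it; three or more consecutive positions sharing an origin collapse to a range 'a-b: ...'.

Answer: the defect is in derive_floor at line 2.
Key observation: At log position 6 the runs split — shown 'driver got 0', but the working version logs 'level 2, partial 0'.
Call chain: main -> scan_readings(0, 3) (called at line 34).
First divergence: position 6 — shown 'driver got 0', intended 'level 2, partial 0'.
Intended log window:
  4: trim_outliers returns 32
  5: intermediate pair 32, 2
  6: level 2, partial 0
  7: level 1, partial 2
Execution walk:
  trim_outliers([2, 10, 5, 10, 5]) -> 32  [called from weigh_samples, line 17]
  derive_floor(2, 0) -> 0  [called from weigh_samples, line 20]
  weigh_samples([2, 10, 5, 10, 5]) -> 0  [called from main, line 32]
  scan_readings(0, 3) -> 0  [called from main, line 34]
Log line origins:
  1: logged in main at line 31
  2: logged in weigh_samples at line 16
  3: logged in trim_outliers at line 8
  4: logged in trim_outliers at line 12
  5: logged in weigh_samples at line 19
  6: logged in main at line 33
  7: logged in scan_readings at line 23
A correct fix: line 2: replace `>` with `<=`.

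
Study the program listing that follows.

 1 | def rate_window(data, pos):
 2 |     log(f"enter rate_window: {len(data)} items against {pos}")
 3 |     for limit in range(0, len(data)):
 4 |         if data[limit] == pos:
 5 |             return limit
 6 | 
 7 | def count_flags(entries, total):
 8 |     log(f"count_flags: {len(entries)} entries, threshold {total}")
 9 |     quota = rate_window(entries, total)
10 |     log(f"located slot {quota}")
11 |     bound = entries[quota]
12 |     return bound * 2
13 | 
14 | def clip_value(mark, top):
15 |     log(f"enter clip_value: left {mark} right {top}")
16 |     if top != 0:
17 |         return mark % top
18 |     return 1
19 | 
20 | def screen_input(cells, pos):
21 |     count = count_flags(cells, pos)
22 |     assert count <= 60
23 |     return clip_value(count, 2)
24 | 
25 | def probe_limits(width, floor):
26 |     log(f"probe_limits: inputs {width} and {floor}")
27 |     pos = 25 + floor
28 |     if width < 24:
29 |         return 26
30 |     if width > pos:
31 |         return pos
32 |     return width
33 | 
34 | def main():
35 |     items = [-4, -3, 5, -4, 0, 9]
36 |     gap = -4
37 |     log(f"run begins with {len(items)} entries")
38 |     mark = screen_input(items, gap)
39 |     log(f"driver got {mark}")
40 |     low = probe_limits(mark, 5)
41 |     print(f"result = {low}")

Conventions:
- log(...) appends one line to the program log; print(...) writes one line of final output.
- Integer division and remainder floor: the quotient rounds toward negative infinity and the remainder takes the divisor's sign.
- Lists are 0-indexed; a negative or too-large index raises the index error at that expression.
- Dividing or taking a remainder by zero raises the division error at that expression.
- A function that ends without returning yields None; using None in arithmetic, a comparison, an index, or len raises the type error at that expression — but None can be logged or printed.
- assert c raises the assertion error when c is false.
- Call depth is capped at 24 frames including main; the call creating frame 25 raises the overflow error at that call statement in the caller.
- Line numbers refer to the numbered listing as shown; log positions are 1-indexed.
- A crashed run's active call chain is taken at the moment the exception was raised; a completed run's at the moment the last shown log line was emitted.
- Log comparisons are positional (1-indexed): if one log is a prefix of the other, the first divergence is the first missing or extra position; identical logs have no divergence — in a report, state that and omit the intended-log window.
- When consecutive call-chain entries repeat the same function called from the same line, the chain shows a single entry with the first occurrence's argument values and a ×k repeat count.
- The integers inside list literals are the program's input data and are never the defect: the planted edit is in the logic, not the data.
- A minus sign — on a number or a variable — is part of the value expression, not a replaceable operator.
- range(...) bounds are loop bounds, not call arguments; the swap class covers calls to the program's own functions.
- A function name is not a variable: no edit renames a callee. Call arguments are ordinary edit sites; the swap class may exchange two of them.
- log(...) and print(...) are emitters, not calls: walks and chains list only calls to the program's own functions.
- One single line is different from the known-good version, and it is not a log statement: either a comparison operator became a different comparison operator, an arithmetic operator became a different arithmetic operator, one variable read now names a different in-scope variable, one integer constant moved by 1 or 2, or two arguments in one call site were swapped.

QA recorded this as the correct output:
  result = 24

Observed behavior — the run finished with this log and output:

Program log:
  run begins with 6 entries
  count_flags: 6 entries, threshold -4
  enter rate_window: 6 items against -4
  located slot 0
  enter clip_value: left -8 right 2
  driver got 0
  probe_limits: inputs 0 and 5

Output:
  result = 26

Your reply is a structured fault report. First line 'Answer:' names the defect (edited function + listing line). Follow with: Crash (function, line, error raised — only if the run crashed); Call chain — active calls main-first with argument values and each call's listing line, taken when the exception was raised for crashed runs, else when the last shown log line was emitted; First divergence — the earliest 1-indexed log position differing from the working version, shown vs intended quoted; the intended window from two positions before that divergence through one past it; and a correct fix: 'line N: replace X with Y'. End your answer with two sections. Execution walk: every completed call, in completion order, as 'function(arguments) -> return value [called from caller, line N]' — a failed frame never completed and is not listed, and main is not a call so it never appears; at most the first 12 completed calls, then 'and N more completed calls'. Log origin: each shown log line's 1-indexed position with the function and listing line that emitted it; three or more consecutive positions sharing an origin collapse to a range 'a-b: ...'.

Answer: the defect is in probe_limits at line 29.
The tell: Nothing in the log betrays the bug — only the output does.
Call chain: main -> probe_limits(0, 5) (called at line 40).
First divergence: none (the log streams are identical).
Execution walk:
  rate_window([-4, -3, 5, -4, 0, 9], -4) -> 0  [called from count_flags, line 9]
  count_flags([-4, -3, 5, -4, 0, 9], -4) -> -8  [called from screen_input, line 21]
  clip_value(-8, 2) -> 0  [called from screen_input, line 23]
  screen_input([-4, -3, 5, -4, 0, 9], -4) -> 0  [called from main, line 38]
  probe_limits(0, 5) -> 26  [called from main, line 40]
Origin of each log line:
  1: logged in main at line 37
  2: logged in count_flags at line 8
  3: logged in rate_window at line 2
  4: logged in count_flags at line 10
  5: logged in clip_value at line 15
  6: logged in main at line 39
  7: logged in probe_limits at line 26
A correct fix: line 29: replace `26` with `24`.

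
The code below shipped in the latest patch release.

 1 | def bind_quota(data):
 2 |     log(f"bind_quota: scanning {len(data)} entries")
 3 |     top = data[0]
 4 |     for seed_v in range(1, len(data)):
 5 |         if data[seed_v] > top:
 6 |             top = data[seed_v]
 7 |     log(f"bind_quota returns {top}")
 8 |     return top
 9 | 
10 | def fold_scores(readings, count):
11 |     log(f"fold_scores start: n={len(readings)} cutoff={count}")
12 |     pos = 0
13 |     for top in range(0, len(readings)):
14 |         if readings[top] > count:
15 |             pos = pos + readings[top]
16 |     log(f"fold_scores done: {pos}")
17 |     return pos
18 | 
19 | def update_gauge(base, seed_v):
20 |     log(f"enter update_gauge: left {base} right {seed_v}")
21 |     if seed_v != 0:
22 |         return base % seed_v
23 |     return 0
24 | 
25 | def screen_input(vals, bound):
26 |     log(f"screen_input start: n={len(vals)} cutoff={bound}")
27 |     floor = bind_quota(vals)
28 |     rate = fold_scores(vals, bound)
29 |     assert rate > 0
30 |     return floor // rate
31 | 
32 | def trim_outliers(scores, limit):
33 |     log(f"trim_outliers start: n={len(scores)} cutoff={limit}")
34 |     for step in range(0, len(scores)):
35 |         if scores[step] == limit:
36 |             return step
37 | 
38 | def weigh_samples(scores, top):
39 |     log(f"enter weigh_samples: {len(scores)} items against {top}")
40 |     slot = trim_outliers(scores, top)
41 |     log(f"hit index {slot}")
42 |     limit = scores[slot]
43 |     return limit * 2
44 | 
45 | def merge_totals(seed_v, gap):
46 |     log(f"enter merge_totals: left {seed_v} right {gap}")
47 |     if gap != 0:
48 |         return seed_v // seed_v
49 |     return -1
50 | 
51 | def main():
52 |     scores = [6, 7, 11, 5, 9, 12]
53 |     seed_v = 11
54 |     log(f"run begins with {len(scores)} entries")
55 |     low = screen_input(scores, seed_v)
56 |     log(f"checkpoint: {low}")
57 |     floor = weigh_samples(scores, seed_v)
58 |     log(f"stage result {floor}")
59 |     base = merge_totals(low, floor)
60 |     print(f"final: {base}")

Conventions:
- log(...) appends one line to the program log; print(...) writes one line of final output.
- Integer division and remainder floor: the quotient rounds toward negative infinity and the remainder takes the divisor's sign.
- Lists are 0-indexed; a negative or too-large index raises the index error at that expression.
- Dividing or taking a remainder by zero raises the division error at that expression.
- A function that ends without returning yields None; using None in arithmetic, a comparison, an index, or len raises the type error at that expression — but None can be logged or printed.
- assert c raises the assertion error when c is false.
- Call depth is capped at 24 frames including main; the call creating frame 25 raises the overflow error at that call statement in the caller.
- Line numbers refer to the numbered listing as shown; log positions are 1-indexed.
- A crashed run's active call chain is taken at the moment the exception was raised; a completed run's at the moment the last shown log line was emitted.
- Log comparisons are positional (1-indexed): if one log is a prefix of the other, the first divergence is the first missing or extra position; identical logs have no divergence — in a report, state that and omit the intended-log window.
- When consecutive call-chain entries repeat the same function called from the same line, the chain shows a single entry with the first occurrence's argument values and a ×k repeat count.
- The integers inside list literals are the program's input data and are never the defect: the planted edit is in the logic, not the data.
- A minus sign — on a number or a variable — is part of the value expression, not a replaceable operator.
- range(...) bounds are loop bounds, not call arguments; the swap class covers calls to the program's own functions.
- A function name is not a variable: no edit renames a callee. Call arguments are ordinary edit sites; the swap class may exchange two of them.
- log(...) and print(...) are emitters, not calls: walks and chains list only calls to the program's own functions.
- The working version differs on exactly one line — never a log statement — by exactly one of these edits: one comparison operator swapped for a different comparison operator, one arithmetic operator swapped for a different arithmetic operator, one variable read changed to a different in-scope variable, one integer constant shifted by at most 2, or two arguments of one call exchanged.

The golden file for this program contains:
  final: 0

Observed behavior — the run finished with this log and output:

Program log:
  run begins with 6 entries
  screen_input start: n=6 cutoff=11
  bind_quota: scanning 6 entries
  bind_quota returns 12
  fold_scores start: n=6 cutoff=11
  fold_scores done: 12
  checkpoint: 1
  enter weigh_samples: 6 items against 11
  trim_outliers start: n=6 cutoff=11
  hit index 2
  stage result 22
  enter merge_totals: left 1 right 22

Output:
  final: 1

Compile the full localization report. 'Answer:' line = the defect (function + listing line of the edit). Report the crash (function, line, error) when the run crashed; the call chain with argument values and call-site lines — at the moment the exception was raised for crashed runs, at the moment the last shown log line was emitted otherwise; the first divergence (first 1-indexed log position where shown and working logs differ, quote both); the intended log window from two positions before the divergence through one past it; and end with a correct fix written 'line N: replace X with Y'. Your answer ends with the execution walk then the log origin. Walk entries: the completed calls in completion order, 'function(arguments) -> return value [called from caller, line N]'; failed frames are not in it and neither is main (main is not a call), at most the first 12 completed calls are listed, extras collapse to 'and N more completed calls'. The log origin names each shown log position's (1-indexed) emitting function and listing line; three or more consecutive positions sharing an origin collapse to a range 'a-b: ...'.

Answer: the defect is in merge_totals at line 48.
Core observation: The logs agree in full; only the final output differs.
Call chain: main -> merge_totals(1, 22) (called at line 59).
First divergence: none — the logs agree in full.
Execution walk:
  bind_quota([6, 7, 11, 5, 9, 12]) -> 12  [called from screen_input, line 27]
  fold_scores([6, 7, 11, 5, 9, 12], 11) -> 12  [called from screen_input, line 28]
  screen_input([6, 7, 11, 5, 9, 12], 11) -> 1  [called from main, line 55]
  trim_outliers([6, 7, 11, 5, 9, 12], 11) -> 2  [called from weigh_samples, line 40]
  weigh_samples([6, 7, 11, 5, 9, 12], 11) -> 22  [called from main, line 57]
  merge_totals(1, 22) -> 1  [called from main, line 59]
Origin of each log line:
  1: from main, line 54
  2: from screen_input, line 26
  3: from bind_quota, line 2
  4: from bind_quota, line 7
  5: from fold_scores, line 11
  6: from fold_scores, line 16
  7: from main, line 56
  8: from weigh_samples, line 39
  9: from trim_outliers, line 33
  10: from weigh_samples, line 41
  11: from main, line 58
  12: from merge_totals, line 46
A correct fix: line 48: replace `seed_v // seed_v` with `seed_v // gap`.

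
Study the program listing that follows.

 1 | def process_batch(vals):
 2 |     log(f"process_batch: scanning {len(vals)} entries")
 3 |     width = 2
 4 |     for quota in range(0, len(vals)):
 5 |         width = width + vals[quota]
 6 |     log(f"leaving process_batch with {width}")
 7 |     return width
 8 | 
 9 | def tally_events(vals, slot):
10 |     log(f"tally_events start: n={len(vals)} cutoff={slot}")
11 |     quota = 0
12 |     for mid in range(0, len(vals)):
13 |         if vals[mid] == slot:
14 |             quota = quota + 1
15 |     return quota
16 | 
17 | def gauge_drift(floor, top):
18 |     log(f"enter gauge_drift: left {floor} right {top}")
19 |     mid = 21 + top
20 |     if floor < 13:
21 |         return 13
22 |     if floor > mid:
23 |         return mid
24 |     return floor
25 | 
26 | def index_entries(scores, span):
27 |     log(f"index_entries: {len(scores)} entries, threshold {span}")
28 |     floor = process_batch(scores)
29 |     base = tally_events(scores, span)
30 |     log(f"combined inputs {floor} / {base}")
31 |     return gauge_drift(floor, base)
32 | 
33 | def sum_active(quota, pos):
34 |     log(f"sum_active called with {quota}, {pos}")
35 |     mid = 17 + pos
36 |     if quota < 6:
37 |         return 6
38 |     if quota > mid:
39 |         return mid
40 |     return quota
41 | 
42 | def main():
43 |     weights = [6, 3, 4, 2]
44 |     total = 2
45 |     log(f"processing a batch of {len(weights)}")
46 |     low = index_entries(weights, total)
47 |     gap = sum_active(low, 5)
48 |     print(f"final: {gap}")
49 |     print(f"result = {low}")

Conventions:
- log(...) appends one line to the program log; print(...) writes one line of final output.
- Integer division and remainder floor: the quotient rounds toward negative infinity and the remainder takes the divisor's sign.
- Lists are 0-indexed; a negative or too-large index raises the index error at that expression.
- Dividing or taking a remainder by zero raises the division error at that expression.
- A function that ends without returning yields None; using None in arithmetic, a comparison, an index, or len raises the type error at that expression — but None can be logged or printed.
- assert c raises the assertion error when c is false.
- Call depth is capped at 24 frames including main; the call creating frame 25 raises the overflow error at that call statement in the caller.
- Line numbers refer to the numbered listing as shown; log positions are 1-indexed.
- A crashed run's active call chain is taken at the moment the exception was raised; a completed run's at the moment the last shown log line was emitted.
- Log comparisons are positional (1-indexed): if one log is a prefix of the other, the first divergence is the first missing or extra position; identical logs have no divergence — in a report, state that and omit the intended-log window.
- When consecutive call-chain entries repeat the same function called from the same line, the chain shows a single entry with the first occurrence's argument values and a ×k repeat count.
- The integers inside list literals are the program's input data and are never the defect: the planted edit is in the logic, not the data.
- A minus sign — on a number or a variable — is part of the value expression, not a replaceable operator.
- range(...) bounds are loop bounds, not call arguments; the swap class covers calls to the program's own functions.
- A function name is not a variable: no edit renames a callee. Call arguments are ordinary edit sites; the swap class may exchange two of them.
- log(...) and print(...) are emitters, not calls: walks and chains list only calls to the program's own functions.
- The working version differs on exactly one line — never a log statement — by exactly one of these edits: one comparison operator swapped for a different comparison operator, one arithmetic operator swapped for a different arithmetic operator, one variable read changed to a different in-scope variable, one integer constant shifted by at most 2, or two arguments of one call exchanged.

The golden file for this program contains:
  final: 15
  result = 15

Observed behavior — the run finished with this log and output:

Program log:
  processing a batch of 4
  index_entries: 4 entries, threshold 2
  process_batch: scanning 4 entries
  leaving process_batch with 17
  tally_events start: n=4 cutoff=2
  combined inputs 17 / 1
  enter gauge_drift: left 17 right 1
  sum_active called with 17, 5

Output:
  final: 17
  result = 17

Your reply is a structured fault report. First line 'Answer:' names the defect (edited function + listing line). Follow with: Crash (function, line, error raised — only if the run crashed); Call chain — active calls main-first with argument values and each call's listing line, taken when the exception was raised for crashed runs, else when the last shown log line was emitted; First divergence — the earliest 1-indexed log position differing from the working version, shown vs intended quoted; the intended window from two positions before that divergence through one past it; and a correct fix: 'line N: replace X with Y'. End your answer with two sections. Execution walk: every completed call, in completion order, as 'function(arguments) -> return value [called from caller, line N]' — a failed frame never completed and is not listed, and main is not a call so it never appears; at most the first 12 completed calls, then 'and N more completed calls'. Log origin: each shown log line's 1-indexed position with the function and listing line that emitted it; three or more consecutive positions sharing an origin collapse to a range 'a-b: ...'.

Answer: the defect is in process_batch at line 3.
Core observation: Everything matches until log position 4, which reads 'leaving process_batch with 17' in place of 'leaving process_batch with 15'.
Call chain: main -> sum_active(17, 5) (called at line 47).
First divergence: at position 4 the run shows 'leaving process_batch with 17' where the working version logs 'leaving process_batch with 15'.
Intended log window:
  2: index_entries: 4 entries, threshold 2
  3: process_batch: scanning 4 entries
  4: leaving process_batch with 15
  5: tally_events start: n=4 cutoff=2
Execution walk:
  process_batch([6, 3, 4, 2]) -> 17  [called from index_entries, line 28]
  tally_events([6, 3, 4, 2], 2) -> 1  [called from index_entries, line 29]
  gauge_drift(17, 1) -> 17  [called from index_entries, line 31]
  index_entries([6, 3, 4, 2], 2) -> 17  [called from main, line 46]
  sum_active(17, 5) -> 17  [called from main, line 47]
Log line origins:
  1: emitted by main (line 45)
  2: emitted by index_entries (line 27)
  3: emitted by process_batch (line 2)
  4: emitted by process_batch (line 6)
  5: emitted by tally_events (line 10)
  6: emitted by index_entries (line 30)
  7: emitted by gauge_drift (line 18)
  8: emitted by sum_active (line 34)
A correct fix: line 3: replace `2` with `0`.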